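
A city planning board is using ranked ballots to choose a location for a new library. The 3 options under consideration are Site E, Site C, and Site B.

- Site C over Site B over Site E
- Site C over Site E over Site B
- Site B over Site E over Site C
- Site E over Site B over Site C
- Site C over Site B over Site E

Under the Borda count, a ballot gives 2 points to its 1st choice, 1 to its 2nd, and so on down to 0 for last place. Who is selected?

Borda scores:
  Site E: 0 + 1 + 1 + 2 + 0 = 4
  Site C: 2 + 2 + 0 + 0 + 2 = 6
  Site B: 1 + 0 + 2 + 1 + 1 = 5
Site C has the highest total.

Site C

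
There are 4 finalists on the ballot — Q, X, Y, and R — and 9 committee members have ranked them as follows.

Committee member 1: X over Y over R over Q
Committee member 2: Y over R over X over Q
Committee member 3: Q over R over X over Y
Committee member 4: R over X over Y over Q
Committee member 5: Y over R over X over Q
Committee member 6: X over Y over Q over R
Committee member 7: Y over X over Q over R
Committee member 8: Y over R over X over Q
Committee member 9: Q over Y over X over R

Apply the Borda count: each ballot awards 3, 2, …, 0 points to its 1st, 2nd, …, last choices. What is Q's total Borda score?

Borda scores:
  Q: 0 + 0 + 3 + 0 + 0 + 1 + 1 + 0 + 3 = 8
  X: 3 + 1 + 1 + 2 + 1 + 3 + 2 + 1 + 1 = 15
  Y: 2 + 3 + 0 + 1 + 3 + 2 + 3 + 3 + 2 = 19
  R: 1 + 2 + 2 + 3 + 2 + 0 + 0 + 2 + 0 = 12

8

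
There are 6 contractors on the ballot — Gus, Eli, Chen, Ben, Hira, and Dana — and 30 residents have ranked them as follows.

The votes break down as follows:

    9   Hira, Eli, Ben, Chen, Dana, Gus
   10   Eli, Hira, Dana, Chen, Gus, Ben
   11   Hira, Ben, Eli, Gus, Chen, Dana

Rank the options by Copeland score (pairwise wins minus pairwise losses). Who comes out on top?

Hira

Pairwise results:
  Gus vs Eli: Eli wins 30–0.
  Gus vs Chen: Chen wins 19–11.
  Gus vs Ben: Ben wins 20–10.
  Gus vs Hira: Hira wins 30–0.
  Gus vs Dana: Dana wins 19–11.
  Eli vs Chen: Eli wins 30–0.
  Eli vs Ben: Eli wins 19–11.
  Eli vs Hira: Hira wins 20–10.
  Eli vs Dana: Eli wins 30–0.
  Chen vs Ben: Ben wins 20–10.
  Chen vs Hira: Hira wins 30–0.
  Chen vs Dana: Chen wins 20–10.
  Ben vs Hira: Hira wins 30–0.
  Ben vs Dana: Ben wins 20–10.
  Hira vs Dana: Hira wins 30–0.
Copeland scores (wins − losses):
  Gus: 0 − 5 = -5
  Eli: 4 − 1 = 3
  Chen: 2 − 3 = -1
  Ben: 3 − 2 = 1
  Hira: 5 − 0 = 5
  Dana: 1 − 4 = -3
Hira has the best Copeland score.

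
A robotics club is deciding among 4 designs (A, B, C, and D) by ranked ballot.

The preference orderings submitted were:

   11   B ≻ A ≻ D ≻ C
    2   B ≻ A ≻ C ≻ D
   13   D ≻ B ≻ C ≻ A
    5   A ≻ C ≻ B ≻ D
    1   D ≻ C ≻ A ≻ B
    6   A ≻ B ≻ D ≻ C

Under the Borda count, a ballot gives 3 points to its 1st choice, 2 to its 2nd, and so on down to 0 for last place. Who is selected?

B

Borda scores:
  A: 11·2 + 2·2 + 13·0 + 5·3 + 1 + 6·3 = 60
  B: 11·3 + 2·3 + 13·2 + 5·1 + 0 + 6·2 = 82
  C: 11·0 + 2·1 + 13·1 + 5·2 + 2 + 6·0 = 27
  D: 11·1 + 2·0 + 13·3 + 5·0 + 3 + 6·1 = 59
B has the highest total.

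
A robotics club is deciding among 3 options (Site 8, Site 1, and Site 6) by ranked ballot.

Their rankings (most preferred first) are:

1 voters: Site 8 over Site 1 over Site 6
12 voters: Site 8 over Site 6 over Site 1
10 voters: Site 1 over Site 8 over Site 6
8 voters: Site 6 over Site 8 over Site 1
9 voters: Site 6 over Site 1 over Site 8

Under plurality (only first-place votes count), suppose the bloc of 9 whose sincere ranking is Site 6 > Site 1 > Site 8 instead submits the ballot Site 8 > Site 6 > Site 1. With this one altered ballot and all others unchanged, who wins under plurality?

First-place totals with the altered ballot: Site 8 22, Site 1 10, Site 6 8.
The switch changes the winner from Site 6 to Site 8.

Site 8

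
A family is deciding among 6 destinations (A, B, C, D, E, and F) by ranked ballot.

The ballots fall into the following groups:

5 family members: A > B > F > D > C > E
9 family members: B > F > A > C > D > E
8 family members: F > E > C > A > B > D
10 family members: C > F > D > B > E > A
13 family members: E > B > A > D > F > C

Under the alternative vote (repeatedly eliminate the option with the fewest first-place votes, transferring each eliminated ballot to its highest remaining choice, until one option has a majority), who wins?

B

Round 1: E 13, C 10, B 9, F 8, A 5, D 0. D has the fewest and is eliminated.
Round 2: E 13, C 10, B 9, F 8, A 5. A has the fewest and is eliminated.
Round 3: B 14, E 13, C 10, F 8. F has the fewest and is eliminated.
Round 4: E 21, B 14, C 10. C has the fewest and is eliminated.
Round 5: B 24, E 21. B has a majority.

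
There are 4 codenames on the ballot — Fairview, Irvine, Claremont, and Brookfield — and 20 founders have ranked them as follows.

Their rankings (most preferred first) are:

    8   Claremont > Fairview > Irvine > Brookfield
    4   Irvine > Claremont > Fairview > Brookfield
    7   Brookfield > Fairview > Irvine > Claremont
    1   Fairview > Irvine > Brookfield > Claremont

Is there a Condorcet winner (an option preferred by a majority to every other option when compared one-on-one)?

No

Head-to-head results (20 voters total):
Fairview vs Irvine: Fairview wins 16–4.
Fairview vs Claremont: Claremont wins 12–8.
Fairview vs Brookfield: Fairview wins 13–7.
Irvine vs Claremont: Irvine wins 12–8.
Irvine vs Brookfield: Irvine wins 13–7.
Claremont vs Brookfield: Claremont wins 12–8.
No candidate beats all others: Fairview beats Irvine beats Claremont beats Fairview, a majority cycle.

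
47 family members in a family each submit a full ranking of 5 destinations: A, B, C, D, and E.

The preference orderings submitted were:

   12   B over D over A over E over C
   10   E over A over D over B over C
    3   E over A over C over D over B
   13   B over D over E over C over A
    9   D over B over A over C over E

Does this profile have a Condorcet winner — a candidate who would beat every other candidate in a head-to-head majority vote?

Head-to-head results (47 voters total):
A vs B: B wins 34–13.
A vs C: A wins 34–13.
A vs D: D wins 34–13.
A vs E: E wins 26–21.
B vs C: B wins 44–3.
B vs D: B wins 25–22.
B vs E: B wins 34–13.
C vs D: D wins 44–3.
C vs E: E wins 38–9.
D vs E: D wins 34–13.
B beats each rival — A (34–13), C (44–3), D (25–22), E (34–13) — so B is the Condorcet winner.

Yes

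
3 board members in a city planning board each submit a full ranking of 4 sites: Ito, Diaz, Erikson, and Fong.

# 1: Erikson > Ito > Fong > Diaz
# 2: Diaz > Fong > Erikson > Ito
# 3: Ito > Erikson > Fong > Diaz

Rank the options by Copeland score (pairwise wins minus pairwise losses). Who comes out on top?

Erikson

Pairwise results:
  Ito vs Diaz: Ito wins 2–1.
  Ito vs Erikson: Erikson wins 2–1.
  Ito vs Fong: Ito wins 2–1.
  Diaz vs Erikson: Erikson wins 2–1.
  Diaz vs Fong: Fong wins 2–1.
  Erikson vs Fong: Erikson wins 2–1.
Copeland scores (wins − losses):
  Ito: 2 − 1 = 1
  Diaz: 0 − 3 = -3
  Erikson: 3 − 0 = 3
  Fong: 1 − 2 = -1
Erikson has the best Copeland score.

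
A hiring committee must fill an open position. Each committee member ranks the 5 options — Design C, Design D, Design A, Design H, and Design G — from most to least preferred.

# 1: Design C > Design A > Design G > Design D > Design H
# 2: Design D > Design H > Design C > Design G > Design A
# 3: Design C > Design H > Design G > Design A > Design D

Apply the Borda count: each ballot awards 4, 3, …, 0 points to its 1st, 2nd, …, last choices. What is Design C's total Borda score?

10

Borda scores:
  Design C: 4 + 2 + 4 = 10
  Design D: 1 + 4 + 0 = 5
  Design A: 3 + 0 + 1 = 4
  Design H: 0 + 3 + 3 = 6
  Design G: 2 + 1 + 2 = 5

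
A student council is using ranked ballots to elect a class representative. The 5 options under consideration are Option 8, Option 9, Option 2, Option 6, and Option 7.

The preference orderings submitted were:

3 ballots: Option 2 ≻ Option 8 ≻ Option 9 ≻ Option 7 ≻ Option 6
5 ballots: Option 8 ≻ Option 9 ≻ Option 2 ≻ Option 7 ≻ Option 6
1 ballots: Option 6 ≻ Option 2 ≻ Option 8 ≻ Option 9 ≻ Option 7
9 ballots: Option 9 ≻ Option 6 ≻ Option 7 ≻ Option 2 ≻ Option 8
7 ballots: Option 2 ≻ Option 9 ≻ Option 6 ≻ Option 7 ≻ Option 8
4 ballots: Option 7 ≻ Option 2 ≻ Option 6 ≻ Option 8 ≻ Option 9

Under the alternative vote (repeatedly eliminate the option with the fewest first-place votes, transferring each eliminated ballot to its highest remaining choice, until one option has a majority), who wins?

Round 1: Option 2 10, Option 9 9, Option 8 5, Option 7 4, Option 6 1. Option 6 has the fewest and is eliminated.
Round 2: Option 2 11, Option 9 9, Option 8 5, Option 7 4. Option 7 has the fewest and is eliminated.
Round 3: Option 2 15, Option 9 9, Option 8 5. Option 2 has a majority.

Option 2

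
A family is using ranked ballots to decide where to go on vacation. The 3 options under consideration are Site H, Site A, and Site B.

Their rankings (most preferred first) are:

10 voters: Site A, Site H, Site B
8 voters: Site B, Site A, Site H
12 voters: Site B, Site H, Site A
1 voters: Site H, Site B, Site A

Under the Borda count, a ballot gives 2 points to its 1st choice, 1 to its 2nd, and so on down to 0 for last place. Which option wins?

Site B

Borda scores:
  Site H: 10·1 + 8·0 + 12·1 + 2 = 24
  Site A: 10·2 + 8·1 + 12·0 + 0 = 28
  Site B: 10·0 + 8·2 + 12·2 + 1 = 41
Site B has the highest total.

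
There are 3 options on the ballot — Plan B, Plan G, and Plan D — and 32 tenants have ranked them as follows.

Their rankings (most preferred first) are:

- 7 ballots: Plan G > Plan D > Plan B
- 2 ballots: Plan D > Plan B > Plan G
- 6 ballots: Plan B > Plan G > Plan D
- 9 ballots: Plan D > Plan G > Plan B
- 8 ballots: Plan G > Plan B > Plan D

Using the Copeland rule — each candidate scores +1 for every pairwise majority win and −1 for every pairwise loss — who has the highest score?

Pairwise results:
  Plan B vs Plan G: Plan G wins 24–8.
  Plan B vs Plan D: Plan D wins 18–14.
  Plan G vs Plan D: Plan G wins 21–11.
Copeland scores (wins − losses):
  Plan B: 0 − 2 = -2
  Plan G: 2 − 0 = 2
  Plan D: 1 − 1 = 0
Plan G has the best Copeland score.

Plan G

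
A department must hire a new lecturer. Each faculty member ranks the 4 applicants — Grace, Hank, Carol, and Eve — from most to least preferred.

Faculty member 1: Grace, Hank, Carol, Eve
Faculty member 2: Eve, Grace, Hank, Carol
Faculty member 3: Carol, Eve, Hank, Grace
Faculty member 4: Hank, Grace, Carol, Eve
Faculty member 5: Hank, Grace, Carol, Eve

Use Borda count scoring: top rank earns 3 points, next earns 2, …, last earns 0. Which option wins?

Borda scores:
  Grace: 3 + 2 + 0 + 2 + 2 = 9
  Hank: 2 + 1 + 1 + 3 + 3 = 10
  Carol: 1 + 0 + 3 + 1 + 1 = 6
  Eve: 0 + 3 + 2 + 0 + 0 = 5
Hank has the highest total.

Hank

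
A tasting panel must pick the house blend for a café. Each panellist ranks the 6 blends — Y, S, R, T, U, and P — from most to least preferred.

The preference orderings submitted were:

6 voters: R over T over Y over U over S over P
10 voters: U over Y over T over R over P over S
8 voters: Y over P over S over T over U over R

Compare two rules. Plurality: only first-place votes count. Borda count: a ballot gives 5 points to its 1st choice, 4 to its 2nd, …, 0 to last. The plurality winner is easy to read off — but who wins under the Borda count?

Y

Plurality first-place counts: Y 8, S 0, R 6, T 0, U 10, P 0 → U.
Borda totals: Y 98, S 30, R 50, T 70, U 70, P 42 → Y.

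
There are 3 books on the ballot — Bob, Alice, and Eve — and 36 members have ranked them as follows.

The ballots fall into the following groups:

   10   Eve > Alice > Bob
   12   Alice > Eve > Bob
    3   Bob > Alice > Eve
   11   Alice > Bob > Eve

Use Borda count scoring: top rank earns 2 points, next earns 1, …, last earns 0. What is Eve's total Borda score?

Borda scores:
  Bob: 10·0 + 12·0 + 3·2 + 11·1 = 17
  Alice: 10·1 + 12·2 + 3·1 + 11·2 = 59
  Eve: 10·2 + 12·1 + 3·0 + 11·0 = 32

32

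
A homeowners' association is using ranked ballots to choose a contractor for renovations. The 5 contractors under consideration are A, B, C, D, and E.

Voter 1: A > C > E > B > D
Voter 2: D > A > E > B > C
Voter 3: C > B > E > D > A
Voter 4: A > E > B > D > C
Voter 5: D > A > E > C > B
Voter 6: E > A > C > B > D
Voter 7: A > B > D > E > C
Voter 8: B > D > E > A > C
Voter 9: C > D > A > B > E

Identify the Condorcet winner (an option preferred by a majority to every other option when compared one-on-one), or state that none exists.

Head-to-head results (9 voters total):
A vs B: A wins 7–2.
A vs C: A wins 7–2.
A vs D: D wins 5–4.
A vs E: A wins 6–3.
B vs C: C wins 5–4.
B vs D: B wins 6–3.
B vs E: E wins 5–4.
C vs D: D wins 5–4.
C vs E: E wins 6–3.
D vs E: D wins 5–4.
No candidate beats all others: A beats B beats D beats A, a majority cycle.

No Condorcet winner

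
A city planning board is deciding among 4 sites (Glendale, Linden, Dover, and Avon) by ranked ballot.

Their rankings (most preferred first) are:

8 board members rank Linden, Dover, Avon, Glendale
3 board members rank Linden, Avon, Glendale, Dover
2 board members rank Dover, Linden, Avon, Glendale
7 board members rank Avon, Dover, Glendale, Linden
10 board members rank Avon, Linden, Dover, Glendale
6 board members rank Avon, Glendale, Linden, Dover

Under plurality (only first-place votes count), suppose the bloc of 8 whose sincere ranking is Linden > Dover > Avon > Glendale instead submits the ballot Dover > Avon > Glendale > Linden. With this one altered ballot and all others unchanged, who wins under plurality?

Avon

First-place totals with the altered ballot: Glendale 0, Linden 3, Dover 10, Avon 23.
The winner is unchanged: still Avon.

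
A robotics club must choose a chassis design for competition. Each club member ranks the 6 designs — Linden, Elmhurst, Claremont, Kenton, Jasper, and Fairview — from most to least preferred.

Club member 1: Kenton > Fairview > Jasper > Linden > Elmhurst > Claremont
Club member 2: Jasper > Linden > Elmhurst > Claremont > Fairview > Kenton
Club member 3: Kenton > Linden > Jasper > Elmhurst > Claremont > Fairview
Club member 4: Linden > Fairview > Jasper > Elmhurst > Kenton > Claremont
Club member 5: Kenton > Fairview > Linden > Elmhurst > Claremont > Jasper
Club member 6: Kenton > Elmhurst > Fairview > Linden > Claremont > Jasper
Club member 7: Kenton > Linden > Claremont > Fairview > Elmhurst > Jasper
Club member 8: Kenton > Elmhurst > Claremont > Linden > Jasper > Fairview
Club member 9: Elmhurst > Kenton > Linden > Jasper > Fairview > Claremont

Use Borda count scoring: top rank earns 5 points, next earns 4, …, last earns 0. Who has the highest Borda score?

Borda scores:
  Linden: 2 + 4 + 4 + 5 + 3 + 2 + 4 + 2 + 3 = 29
  Elmhurst: 1 + 3 + 2 + 2 + 2 + 4 + 1 + 4 + 5 = 24
  Claremont: 0 + 2 + 1 + 0 + 1 + 1 + 3 + 3 + 0 = 11
  Kenton: 5 + 0 + 5 + 1 + 5 + 5 + 5 + 5 + 4 = 35
  Jasper: 3 + 5 + 3 + 3 + 0 + 0 + 0 + 1 + 2 = 17
  Fairview: 4 + 1 + 0 + 4 + 4 + 3 + 2 + 0 + 1 = 19
Kenton has the highest total.

Kenton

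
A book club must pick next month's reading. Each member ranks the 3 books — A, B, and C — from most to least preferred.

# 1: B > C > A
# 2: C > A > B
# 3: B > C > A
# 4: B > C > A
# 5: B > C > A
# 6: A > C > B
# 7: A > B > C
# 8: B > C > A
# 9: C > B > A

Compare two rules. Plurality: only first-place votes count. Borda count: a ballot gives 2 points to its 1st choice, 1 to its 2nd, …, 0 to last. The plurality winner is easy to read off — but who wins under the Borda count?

B

Plurality first-place counts: A 2, B 5, C 2 → B.
Borda totals: A 5, B 12, C 10 → B.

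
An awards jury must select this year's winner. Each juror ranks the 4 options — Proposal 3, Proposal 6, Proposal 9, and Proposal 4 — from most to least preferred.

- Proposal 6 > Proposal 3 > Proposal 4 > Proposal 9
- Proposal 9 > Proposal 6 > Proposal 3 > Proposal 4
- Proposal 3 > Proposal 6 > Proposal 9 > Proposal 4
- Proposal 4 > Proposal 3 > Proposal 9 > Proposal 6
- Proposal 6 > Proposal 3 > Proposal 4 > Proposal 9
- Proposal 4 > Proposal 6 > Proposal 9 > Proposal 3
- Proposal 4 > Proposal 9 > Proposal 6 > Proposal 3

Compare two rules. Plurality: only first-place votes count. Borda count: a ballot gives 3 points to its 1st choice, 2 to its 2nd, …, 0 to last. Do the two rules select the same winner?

Plurality first-place counts: Proposal 3 1, Proposal 6 2, Proposal 9 1, Proposal 4 3 → Proposal 4.
Borda totals: Proposal 3 10, Proposal 6 13, Proposal 9 8, Proposal 4 11 → Proposal 6.
The two rules disagree: plurality picks Proposal 4, Borda picks Proposal 6.

No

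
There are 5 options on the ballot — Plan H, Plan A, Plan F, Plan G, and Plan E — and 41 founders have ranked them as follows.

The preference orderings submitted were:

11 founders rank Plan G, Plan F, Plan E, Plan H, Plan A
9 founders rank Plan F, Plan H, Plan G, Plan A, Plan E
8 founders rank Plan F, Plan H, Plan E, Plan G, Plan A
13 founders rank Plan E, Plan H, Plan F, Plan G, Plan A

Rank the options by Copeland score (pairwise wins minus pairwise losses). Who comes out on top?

Pairwise results:
  Plan H vs Plan A: Plan H wins 41–0.
  Plan H vs Plan F: Plan F wins 28–13.
  Plan H vs Plan G: Plan H wins 30–11.
  Plan H vs Plan E: Plan E wins 24–17.
  Plan A vs Plan F: Plan F wins 41–0.
  Plan A vs Plan G: Plan G wins 41–0.
  Plan A vs Plan E: Plan E wins 32–9.
  Plan F vs Plan G: Plan F wins 30–11.
  Plan F vs Plan E: Plan F wins 28–13.
  Plan G vs Plan E: Plan E wins 21–20.
Copeland scores (wins − losses):
  Plan H: 2 − 2 = 0
  Plan A: 0 − 4 = -4
  Plan F: 4 − 0 = 4
  Plan G: 1 − 3 = -2
  Plan E: 3 − 1 = 2
Plan F has the best Copeland score.

Plan F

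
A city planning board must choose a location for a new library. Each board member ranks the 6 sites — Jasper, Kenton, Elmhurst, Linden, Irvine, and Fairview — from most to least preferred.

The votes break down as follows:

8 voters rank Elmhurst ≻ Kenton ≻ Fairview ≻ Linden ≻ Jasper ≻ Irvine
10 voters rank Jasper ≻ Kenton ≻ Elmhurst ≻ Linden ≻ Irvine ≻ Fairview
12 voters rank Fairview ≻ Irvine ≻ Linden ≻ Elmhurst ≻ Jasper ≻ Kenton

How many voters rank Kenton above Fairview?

18

Ballots ranking Kenton above Fairview: 8+10 = 18.
Ballots ranking Fairview above Kenton: 12.
So 18 of 30 voters prefer Kenton to Fairview.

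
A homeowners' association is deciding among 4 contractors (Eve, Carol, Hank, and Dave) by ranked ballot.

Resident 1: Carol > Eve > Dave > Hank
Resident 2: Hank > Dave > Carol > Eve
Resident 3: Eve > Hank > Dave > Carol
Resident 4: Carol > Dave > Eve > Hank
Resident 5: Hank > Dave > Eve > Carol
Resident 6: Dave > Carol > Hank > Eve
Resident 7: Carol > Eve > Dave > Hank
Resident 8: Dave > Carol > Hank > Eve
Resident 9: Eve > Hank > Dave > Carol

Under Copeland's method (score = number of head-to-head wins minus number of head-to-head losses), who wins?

Dave

Pairwise results:
  Eve vs Carol: Carol wins 6–3.
  Eve vs Hank: Eve wins 5–4.
  Eve vs Dave: Dave wins 5–4.
  Carol vs Hank: Carol wins 5–4.
  Carol vs Dave: Dave wins 6–3.
  Hank vs Dave: Dave wins 5–4.
Copeland scores (wins − losses):
  Eve: 1 − 2 = -1
  Carol: 2 − 1 = 1
  Hank: 0 − 3 = -3
  Dave: 3 − 0 = 3
Dave has the best Copeland score.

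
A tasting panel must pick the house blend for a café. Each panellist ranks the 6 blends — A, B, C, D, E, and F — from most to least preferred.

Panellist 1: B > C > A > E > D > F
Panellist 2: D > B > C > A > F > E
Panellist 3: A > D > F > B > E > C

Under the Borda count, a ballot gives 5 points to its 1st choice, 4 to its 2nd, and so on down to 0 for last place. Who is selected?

Borda scores:
  A: 3 + 2 + 5 = 10
  B: 5 + 4 + 2 = 11
  C: 4 + 3 + 0 = 7
  D: 1 + 5 + 4 = 10
  E: 2 + 0 + 1 = 3
  F: 0 + 1 + 3 = 4
B has the highest total.

B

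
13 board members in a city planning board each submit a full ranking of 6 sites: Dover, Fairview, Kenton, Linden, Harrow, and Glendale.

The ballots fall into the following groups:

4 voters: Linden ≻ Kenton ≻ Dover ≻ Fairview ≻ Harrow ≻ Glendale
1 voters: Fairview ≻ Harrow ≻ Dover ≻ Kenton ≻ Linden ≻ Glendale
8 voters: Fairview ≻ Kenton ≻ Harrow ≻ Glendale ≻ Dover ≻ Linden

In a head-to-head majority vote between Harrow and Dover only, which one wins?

Harrow

Ballots ranking Harrow above Dover: 1+8 = 9.
Ballots ranking Dover above Harrow: 4.
Harrow wins the head-to-head, 9–4.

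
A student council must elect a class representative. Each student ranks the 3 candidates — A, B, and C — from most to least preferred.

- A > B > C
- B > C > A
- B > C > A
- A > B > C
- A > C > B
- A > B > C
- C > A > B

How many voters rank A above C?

4

Ballots ranking A above C: 4.
Ballots ranking C above A: 3.
So 4 of 7 voters prefer A to C.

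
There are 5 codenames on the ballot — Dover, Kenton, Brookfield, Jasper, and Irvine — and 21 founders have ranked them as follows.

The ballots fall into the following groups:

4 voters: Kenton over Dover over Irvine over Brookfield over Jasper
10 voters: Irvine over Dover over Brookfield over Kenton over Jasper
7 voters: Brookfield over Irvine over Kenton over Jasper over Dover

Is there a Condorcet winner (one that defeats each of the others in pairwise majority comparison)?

Head-to-head results (21 voters total):
Dover vs Kenton: Kenton wins 11–10.
Dover vs Brookfield: Dover wins 14–7.
Dover vs Jasper: Dover wins 14–7.
Dover vs Irvine: Irvine wins 17–4.
Kenton vs Brookfield: Brookfield wins 17–4.
Kenton vs Jasper: Kenton wins 21–0.
Kenton vs Irvine: Irvine wins 17–4.
Brookfield vs Jasper: Brookfield wins 21–0.
Brookfield vs Irvine: Irvine wins 14–7.
Jasper vs Irvine: Irvine wins 21–0.
Irvine beats each rival — Dover (17–4), Kenton (17–4), Brookfield (14–7), Jasper (21–0) — so Irvine is the Condorcet winner.

Yes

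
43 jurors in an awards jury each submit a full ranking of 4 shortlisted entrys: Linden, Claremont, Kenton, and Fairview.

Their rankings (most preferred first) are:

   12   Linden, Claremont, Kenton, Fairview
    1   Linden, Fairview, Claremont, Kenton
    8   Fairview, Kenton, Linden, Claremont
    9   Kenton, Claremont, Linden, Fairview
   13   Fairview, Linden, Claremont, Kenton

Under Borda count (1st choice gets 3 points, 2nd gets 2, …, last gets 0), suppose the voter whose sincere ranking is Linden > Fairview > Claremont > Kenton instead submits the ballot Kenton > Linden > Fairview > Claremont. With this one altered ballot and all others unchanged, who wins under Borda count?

Borda totals with the altered ballot: Linden 81, Claremont 55, Kenton 58, Fairview 64.
The winner is unchanged: still Linden.

Linden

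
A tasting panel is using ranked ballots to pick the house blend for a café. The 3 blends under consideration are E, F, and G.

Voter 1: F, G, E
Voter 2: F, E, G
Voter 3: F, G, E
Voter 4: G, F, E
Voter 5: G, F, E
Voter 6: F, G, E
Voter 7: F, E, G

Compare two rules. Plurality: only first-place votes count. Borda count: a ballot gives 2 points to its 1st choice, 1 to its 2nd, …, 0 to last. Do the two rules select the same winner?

Plurality first-place counts: E 0, F 5, G 2 → F.
Borda totals: E 2, F 12, G 7 → F.
The two rules agree on F.

Yes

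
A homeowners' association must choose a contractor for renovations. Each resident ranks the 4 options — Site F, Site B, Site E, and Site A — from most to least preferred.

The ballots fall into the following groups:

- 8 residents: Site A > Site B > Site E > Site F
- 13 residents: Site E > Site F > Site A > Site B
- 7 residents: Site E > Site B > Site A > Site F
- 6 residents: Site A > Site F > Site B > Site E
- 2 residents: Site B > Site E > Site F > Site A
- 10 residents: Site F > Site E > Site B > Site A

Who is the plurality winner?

First-place vote totals:
  Site F: 10
  Site B: 2
  Site E: 20
  Site A: 14
Site E has the most first-place votes.

Site E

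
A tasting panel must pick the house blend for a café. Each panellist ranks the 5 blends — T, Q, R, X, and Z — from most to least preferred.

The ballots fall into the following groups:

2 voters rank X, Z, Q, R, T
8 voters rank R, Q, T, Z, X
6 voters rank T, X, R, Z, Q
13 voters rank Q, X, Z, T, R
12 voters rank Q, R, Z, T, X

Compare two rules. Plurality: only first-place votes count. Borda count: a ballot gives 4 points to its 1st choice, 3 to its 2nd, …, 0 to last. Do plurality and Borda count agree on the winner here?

Plurality first-place counts: T 6, Q 25, R 8, X 2, Z 0 → Q.
Borda totals: T 65, Q 128, R 82, X 65, Z 70 → Q.
The two rules agree on Q.

Yes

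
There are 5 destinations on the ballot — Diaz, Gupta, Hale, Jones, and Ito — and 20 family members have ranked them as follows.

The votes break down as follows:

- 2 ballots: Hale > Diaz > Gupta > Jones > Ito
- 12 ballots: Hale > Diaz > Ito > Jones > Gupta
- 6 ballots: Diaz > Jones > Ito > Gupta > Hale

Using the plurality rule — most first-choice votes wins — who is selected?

Hale

First-place vote totals:
  Diaz: 6
  Gupta: 0
  Hale: 14
  Jones: 0
  Ito: 0
Hale has the most first-place votes.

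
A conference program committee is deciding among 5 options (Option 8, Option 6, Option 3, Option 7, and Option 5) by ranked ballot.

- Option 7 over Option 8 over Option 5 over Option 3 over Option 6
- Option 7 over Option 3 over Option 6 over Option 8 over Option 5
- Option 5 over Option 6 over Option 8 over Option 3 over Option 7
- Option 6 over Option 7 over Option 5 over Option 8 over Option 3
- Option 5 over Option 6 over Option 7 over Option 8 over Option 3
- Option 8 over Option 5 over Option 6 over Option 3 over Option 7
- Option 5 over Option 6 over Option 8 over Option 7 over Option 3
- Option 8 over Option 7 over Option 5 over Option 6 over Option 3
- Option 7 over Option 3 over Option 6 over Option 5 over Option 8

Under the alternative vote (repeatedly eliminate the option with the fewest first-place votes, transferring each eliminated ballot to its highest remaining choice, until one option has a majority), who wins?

Option 7

Round 1: Option 7 3, Option 5 3, Option 8 2, Option 6 1, Option 3 0. Option 3 has the fewest and is eliminated.
Round 2: Option 7 3, Option 5 3, Option 8 2, Option 6 1. Option 6 has the fewest and is eliminated.
Round 3: Option 7 4, Option 5 3, Option 8 2. Option 8 has the fewest and is eliminated.
Round 4: Option 7 5, Option 5 4. Option 7 has a majority.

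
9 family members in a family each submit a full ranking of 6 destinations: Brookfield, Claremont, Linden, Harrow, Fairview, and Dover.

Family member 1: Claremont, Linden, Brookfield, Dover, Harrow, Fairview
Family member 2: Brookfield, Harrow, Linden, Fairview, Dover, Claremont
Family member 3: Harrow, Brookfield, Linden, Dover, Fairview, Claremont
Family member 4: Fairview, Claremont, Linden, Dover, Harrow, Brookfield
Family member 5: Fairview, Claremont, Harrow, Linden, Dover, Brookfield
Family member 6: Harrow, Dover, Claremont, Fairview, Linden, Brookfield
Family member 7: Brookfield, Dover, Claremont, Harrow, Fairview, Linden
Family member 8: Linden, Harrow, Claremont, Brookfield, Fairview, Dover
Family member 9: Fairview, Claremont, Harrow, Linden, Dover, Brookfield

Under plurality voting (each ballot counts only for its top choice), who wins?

Fairview

First-place vote totals:
  Brookfield: 2
  Claremont: 1
  Linden: 1
  Harrow: 2
  Fairview: 3
  Dover: 0
Fairview has the most first-place votes.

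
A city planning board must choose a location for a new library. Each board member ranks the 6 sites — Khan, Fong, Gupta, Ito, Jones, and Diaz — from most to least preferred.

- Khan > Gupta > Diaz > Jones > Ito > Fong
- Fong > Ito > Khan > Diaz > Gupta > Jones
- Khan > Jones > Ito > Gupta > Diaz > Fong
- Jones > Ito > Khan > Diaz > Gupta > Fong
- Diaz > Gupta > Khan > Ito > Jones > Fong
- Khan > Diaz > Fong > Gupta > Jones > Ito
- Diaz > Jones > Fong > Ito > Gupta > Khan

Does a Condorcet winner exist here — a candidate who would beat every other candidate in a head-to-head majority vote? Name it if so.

Khan

Head-to-head results (7 voters total):
Khan vs Fong: Khan wins 5–2.
Khan vs Gupta: Khan wins 5–2.
Khan vs Ito: Khan wins 4–3.
Khan vs Jones: Khan wins 5–2.
Khan vs Diaz: Khan wins 5–2.
Fong vs Gupta: Gupta wins 4–3.
Fong vs Ito: Ito wins 4–3.
Fong vs Jones: Jones wins 5–2.
Fong vs Diaz: Diaz wins 6–1.
Gupta vs Ito: Ito wins 4–3.
Gupta vs Jones: Gupta wins 4–3.
Gupta vs Diaz: Diaz wins 5–2.
Ito vs Jones: Jones wins 5–2.
Ito vs Diaz: Diaz wins 4–3.
Jones vs Diaz: Diaz wins 5–2.
Khan beats each rival — Fong (5–2), Gupta (5–2), Ito (4–3), Jones (5–2), Diaz (5–2) — so Khan is the Condorcet winner.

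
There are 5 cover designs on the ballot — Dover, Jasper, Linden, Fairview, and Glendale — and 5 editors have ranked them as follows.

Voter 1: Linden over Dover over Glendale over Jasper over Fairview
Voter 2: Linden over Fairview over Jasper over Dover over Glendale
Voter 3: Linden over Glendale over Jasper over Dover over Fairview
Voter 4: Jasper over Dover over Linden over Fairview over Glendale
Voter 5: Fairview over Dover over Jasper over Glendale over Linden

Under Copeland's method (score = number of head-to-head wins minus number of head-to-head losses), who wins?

Linden

Pairwise results:
  Dover vs Jasper: Jasper wins 3–2.
  Dover vs Linden: Linden wins 3–2.
  Dover vs Fairview: Dover wins 3–2.
  Dover vs Glendale: Dover wins 4–1.
  Jasper vs Linden: Linden wins 3–2.
  Jasper vs Fairview: Jasper wins 3–2.
  Jasper vs Glendale: Jasper wins 3–2.
  Linden vs Fairview: Linden wins 4–1.
  Linden vs Glendale: Linden wins 4–1.
  Fairview vs Glendale: Fairview wins 3–2.
Copeland scores (wins − losses):
  Dover: 2 − 2 = 0
  Jasper: 3 − 1 = 2
  Linden: 4 − 0 = 4
  Fairview: 1 − 3 = -2
  Glendale: 0 − 4 = -4
Linden has the best Copeland score.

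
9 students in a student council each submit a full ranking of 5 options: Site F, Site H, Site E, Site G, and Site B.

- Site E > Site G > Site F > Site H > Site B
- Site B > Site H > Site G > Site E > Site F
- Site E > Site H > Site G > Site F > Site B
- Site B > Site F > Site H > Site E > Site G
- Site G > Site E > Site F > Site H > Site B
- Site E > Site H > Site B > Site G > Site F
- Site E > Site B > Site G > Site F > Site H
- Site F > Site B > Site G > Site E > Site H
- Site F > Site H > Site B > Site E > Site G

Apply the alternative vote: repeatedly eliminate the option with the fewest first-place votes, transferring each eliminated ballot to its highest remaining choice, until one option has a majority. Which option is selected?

Site E

Round 1: Site E 4, Site F 2, Site B 2, Site G 1, Site H 0. Site H has the fewest and is eliminated.
Round 2: Site E 4, Site F 2, Site B 2, Site G 1. Site G has the fewest and is eliminated.
Round 3: Site E 5, Site F 2, Site B 2. Site E has a majority.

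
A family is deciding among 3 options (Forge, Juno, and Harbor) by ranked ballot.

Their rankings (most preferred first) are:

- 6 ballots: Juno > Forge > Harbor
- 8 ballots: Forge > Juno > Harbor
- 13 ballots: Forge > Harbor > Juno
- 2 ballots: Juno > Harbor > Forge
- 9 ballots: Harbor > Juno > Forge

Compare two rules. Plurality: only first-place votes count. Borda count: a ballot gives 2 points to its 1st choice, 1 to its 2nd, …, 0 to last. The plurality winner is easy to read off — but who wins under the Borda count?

Forge

Plurality first-place counts: Forge 21, Juno 8, Harbor 9 → Forge.
Borda totals: Forge 48, Juno 33, Harbor 33 → Forge.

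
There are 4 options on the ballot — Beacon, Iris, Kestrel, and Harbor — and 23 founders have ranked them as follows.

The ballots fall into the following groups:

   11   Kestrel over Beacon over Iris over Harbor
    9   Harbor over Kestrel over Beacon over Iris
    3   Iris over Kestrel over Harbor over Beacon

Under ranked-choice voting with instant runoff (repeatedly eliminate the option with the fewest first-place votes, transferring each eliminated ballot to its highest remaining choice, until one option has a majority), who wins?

Round 1: Kestrel 11, Harbor 9, Iris 3, Beacon 0. Beacon has the fewest and is eliminated.
Round 2: Kestrel 11, Harbor 9, Iris 3. Iris has the fewest and is eliminated.
Round 3: Kestrel 14, Harbor 9. Kestrel has a majority.

Kestrel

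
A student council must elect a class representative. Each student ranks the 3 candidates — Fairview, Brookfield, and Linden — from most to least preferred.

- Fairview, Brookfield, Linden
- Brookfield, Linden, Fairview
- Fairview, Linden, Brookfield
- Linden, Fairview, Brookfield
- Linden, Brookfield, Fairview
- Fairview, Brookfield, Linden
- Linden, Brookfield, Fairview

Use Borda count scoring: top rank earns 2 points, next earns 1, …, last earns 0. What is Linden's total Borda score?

Borda scores:
  Fairview: 2 + 0 + 2 + 1 + 0 + 2 + 0 = 7
  Brookfield: 1 + 2 + 0 + 0 + 1 + 1 + 1 = 6
  Linden: 0 + 1 + 1 + 2 + 2 + 0 + 2 = 8

8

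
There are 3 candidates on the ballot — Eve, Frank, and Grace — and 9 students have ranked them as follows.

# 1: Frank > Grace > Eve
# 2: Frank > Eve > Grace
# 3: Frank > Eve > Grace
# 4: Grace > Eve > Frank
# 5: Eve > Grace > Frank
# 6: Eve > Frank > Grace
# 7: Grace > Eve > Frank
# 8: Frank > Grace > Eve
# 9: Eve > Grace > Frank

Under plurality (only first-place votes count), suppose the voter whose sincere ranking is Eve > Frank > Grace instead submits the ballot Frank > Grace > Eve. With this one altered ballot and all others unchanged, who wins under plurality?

Frank

First-place totals with the altered ballot: Eve 2, Frank 5, Grace 2.
The winner is unchanged: still Frank.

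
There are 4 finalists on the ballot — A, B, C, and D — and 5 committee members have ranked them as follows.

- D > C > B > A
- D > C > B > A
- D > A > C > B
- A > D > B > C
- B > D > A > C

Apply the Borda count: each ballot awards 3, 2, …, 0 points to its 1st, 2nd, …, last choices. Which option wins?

D

Borda scores:
  A: 0 + 0 + 2 + 3 + 1 = 6
  B: 1 + 1 + 0 + 1 + 3 = 6
  C: 2 + 2 + 1 + 0 + 0 = 5
  D: 3 + 3 + 3 + 2 + 2 = 13
D has the highest total.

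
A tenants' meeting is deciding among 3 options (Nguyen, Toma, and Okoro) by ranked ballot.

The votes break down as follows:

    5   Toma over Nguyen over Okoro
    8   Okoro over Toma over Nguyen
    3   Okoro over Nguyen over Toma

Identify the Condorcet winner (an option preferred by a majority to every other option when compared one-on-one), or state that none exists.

Okoro

Head-to-head results (16 voters total):
Nguyen vs Toma: Toma wins 13–3.
Nguyen vs Okoro: Okoro wins 11–5.
Toma vs Okoro: Okoro wins 11–5.
Okoro beats each rival — Nguyen (11–5), Toma (11–5) — so Okoro is the Condorcet winner.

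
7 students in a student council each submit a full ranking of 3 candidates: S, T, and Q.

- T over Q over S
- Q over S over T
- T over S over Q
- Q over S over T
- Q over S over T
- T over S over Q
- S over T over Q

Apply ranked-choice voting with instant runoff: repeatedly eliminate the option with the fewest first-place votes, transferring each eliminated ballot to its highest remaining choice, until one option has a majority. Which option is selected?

Round 1: T 3, Q 3, S 1. S has the fewest and is eliminated.
Round 2: T 4, Q 3. T has a majority.

T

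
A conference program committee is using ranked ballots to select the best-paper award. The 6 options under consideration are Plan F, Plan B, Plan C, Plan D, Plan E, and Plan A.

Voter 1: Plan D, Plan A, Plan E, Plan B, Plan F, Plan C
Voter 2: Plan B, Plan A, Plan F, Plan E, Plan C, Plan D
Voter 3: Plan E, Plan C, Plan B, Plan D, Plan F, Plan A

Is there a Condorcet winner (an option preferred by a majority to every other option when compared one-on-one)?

Head-to-head results (3 voters total):
Plan F vs Plan B: Plan B wins 3–0.
Plan F vs Plan C: Plan F wins 2–1.
Plan F vs Plan D: Plan D wins 2–1.
Plan F vs Plan E: Plan E wins 2–1.
Plan F vs Plan A: Plan A wins 2–1.
Plan B vs Plan C: Plan B wins 2–1.
Plan B vs Plan D: Plan B wins 2–1.
Plan B vs Plan E: Plan E wins 2–1.
Plan B vs Plan A: Plan B wins 2–1.
Plan C vs Plan D: Plan C wins 2–1.
Plan C vs Plan E: Plan E wins 3–0.
Plan C vs Plan A: Plan A wins 2–1.
Plan D vs Plan E: Plan E wins 2–1.
Plan D vs Plan A: Plan D wins 2–1.
Plan E vs Plan A: Plan A wins 2–1.
No candidate beats all others: Plan F beats Plan C beats Plan D beats Plan F, a majority cycle.

No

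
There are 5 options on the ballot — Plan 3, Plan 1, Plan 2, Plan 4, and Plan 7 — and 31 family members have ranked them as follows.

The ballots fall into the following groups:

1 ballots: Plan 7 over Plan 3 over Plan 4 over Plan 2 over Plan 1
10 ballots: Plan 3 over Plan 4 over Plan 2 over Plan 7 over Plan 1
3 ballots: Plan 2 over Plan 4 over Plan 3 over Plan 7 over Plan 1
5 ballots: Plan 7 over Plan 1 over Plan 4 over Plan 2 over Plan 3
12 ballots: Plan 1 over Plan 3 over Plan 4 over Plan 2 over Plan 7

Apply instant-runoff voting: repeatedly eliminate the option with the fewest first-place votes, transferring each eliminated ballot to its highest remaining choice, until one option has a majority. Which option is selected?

Round 1: Plan 1 12, Plan 3 10, Plan 7 6, Plan 2 3, Plan 4 0. Plan 4 has the fewest and is eliminated.
Round 2: Plan 1 12, Plan 3 10, Plan 7 6, Plan 2 3. Plan 2 has the fewest and is eliminated.
Round 3: Plan 3 13, Plan 1 12, Plan 7 6. Plan 7 has the fewest and is eliminated.
Round 4: Plan 1 17, Plan 3 14. Plan 1 has a majority.

Plan 1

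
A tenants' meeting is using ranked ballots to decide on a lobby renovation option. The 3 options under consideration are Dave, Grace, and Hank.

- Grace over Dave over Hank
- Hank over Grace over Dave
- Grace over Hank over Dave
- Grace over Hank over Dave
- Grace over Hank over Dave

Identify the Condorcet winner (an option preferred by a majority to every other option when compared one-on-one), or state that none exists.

Head-to-head results (5 voters total):
Dave vs Grace: Grace wins 5–0.
Dave vs Hank: Hank wins 4–1.
Grace vs Hank: Grace wins 4–1.
Grace beats each rival — Dave (5–0), Hank (4–1) — so Grace is the Condorcet winner.

Grace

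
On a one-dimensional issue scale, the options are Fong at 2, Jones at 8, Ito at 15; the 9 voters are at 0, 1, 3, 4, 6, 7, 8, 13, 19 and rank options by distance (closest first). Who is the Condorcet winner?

With single-peaked preferences on a line, the Condorcet winner is the candidate closest to the median voter.
The median voter (position 6) is closest to Jones at 8.
Check: Jones vs Fong — voters closer to Jones: 5 of 9.

Jones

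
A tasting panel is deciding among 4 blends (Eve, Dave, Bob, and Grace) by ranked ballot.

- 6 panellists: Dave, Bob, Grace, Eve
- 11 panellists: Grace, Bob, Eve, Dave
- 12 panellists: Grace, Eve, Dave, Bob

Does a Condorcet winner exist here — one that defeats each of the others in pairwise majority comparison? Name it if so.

Grace

Head-to-head results (29 voters total):
Eve vs Dave: Eve wins 23–6.
Eve vs Bob: Bob wins 17–12.
Eve vs Grace: Grace wins 29–0.
Dave vs Bob: Dave wins 18–11.
Dave vs Grace: Grace wins 23–6.
Bob vs Grace: Grace wins 23–6.
Grace beats each rival — Eve (29–0), Dave (23–6), Bob (23–6) — so Grace is the Condorcet winner.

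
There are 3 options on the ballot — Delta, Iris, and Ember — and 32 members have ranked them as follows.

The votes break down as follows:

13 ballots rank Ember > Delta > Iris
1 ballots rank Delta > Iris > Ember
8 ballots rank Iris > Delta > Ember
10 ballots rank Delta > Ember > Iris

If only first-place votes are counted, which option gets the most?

First-place vote totals:
  Delta: 11
  Iris: 8
  Ember: 13
Ember has the most first-place votes.

Ember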